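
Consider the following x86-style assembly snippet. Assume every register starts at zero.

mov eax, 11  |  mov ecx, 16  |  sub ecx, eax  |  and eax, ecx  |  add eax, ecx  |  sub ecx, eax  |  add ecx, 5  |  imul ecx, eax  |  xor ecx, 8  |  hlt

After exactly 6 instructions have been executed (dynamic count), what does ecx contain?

eax=11
ecx=16
ecx=16-11=5
eax=11&5=1
eax=1+5=6
ecx=5-6=-1
After step 6: ecx = -1.

-1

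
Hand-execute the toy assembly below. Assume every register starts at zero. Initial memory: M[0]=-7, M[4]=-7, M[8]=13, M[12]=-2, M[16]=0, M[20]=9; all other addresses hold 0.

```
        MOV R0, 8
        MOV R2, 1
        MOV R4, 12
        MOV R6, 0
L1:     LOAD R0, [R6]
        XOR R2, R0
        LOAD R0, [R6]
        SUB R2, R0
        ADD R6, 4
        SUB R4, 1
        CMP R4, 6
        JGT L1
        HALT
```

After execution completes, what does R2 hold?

R0=8
R2=1
R4=12
R6=0
R0=M[0]=-7
R2=1^(-7)=-8
R0=M[0]=-7
R2=(-8)-(-7)=-1
R6=0+4=4
R4=12-1=11
CMP R4, 6  (cmp 11,6)
JGT L1: taken
R0=M[4]=-7
R2=(-1)^(-7)=6
R0=M[4]=-7
R2=6-(-7)=13
R6=4+4=8
R4=11-1=10
CMP R4, 6  (cmp 10,6)
JGT L1: taken
R0=M[8]=13
R2=13^13=0
R0=M[8]=13
R2=0-13=-13
R6=8+4=12
R4=10-1=9
CMP R4, 6  (cmp 9,6)
JGT L1: taken
R0=M[12]=-2
R2=(-13)^(-2)=13
R0=M[12]=-2
R2=13-(-2)=15
R6=12+4=16
R4=9-1=8
CMP R4, 6  (cmp 8,6)
JGT L1: taken
R0=M[16]=0
R2=15^0=15
R0=M[16]=0
R2=15-0=15
R6=16+4=20
R4=8-1=7
CMP R4, 6  (cmp 7,6)
JGT L1: taken
R0=M[20]=9
R2=15^9=6
R0=M[20]=9
R2=6-9=-3
R6=20+4=24
R4=7-1=6
CMP R4, 6  (cmp 6,6)
JGT L1: not taken
halt.

-3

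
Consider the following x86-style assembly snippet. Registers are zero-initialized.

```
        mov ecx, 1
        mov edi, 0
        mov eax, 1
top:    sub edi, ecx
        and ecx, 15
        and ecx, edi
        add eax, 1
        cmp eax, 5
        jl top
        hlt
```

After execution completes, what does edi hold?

-2

ecx=1
edi=0
eax=1
edi=0-1=-1
ecx=1&15=1
ecx=1&(-1)=1
eax=1+1=2
cmp eax, 5  (cmp 2,5)
jl top: taken
edi=(-1)-1=-2
ecx=1&15=1
ecx=1&(-2)=0
eax=2+1=3
cmp eax, 5  (cmp 3,5)
jl top: taken
edi=(-2)-0=-2
ecx=0&15=0
ecx=0&(-2)=0
eax=3+1=4
cmp eax, 5  (cmp 4,5)
jl top: taken
edi=(-2)-0=-2
ecx=0&15=0
ecx=0&(-2)=0
eax=4+1=5
cmp eax, 5  (cmp 5,5)
jl top: not taken
halt.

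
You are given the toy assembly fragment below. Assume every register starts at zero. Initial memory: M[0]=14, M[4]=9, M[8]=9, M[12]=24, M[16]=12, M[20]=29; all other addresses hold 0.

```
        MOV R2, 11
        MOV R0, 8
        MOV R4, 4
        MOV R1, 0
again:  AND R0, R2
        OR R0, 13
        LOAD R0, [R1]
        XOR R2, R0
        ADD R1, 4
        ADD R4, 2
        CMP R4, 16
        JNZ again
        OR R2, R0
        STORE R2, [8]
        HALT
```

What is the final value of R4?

16

MOV R2, 11 → R2=11
MOV R0, 8 → R0=8
MOV R4, 4 → R4=4
MOV R1, 0 → R1=0
AND R0, R2 → R0=8&11=8
OR R0, 13 → R0=8|13=13
LOAD R0, [R1] → R0=M[0]=14
XOR R2, R0 → R2=11^14=5
ADD R1, 4 → R1=0+4=4
ADD R4, 2 → R4=4+2=6
CMP R4, 16  (cmp 6,16)
JNZ again: taken
AND R0, R2 → R0=14&5=4
OR R0, 13 → R0=4|13=13
LOAD R0, [R1] → R0=M[4]=9
XOR R2, R0 → R2=5^9=12
ADD R1, 4 → R1=4+4=8
ADD R4, 2 → R4=6+2=8
CMP R4, 16  (cmp 8,16)
JNZ again: taken
AND R0, R2 → R0=9&12=8
OR R0, 13 → R0=8|13=13
LOAD R0, [R1] → R0=M[8]=9
XOR R2, R0 → R2=12^9=5
ADD R1, 4 → R1=8+4=12
ADD R4, 2 → R4=8+2=10
CMP R4, 16  (cmp 10,16)
JNZ again: taken
AND R0, R2 → R0=9&5=1
OR R0, 13 → R0=1|13=13
LOAD R0, [R1] → R0=M[12]=24
XOR R2, R0 → R2=5^24=29
ADD R1, 4 → R1=12+4=16
ADD R4, 2 → R4=10+2=12
CMP R4, 16  (cmp 12,16)
JNZ again: taken
AND R0, R2 → R0=24&29=24
OR R0, 13 → R0=24|13=29
LOAD R0, [R1] → R0=M[16]=12
XOR R2, R0 → R2=29^12=17
ADD R1, 4 → R1=16+4=20
ADD R4, 2 → R4=12+2=14
CMP R4, 16  (cmp 14,16)
JNZ again: taken
AND R0, R2 → R0=12&17=0
OR R0, 13 → R0=0|13=13
LOAD R0, [R1] → R0=M[20]=29
XOR R2, R0 → R2=17^29=12
ADD R1, 4 → R1=20+4=24
ADD R4, 2 → R4=14+2=16
CMP R4, 16  (cmp 16,16)
JNZ again: not taken
OR R2, R0 → R2=12|29=29
STORE R2, [8] → M[8]=29
halt.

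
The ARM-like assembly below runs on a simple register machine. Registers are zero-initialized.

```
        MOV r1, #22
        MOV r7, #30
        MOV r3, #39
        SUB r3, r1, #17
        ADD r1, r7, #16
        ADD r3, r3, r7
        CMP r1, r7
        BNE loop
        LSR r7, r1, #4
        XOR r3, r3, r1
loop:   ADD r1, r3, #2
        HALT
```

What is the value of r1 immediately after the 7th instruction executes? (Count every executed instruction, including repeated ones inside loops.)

46

MOV r1, #22 → r1=22
MOV r7, #30 → r7=30
MOV r3, #39 → r3=39
SUB r3, r1, #17 → r3=22-17=5
ADD r1, r7, #16 → r1=30+16=46
ADD r3, r3, r7 → r3=5+30=35
CMP r1, r7  (cmp 46,30)
After step 7: r1 = 46.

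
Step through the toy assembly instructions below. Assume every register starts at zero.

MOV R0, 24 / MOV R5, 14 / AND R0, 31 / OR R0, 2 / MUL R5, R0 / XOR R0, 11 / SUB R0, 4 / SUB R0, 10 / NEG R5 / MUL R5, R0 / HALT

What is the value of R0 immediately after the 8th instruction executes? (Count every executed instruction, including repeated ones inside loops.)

after MOV R0, 24: R0=24
after MOV R5, 14: R5=14
after AND R0, 31: R0=24&31=24
after OR R0, 2: R0=24|2=26
after MUL R5, R0: R5=14*26=364
after XOR R0, 11: R0=26^11=17
after SUB R0, 4: R0=17-4=13
after SUB R0, 10: R0=13-10=3
After step 8: R0 = 3.

3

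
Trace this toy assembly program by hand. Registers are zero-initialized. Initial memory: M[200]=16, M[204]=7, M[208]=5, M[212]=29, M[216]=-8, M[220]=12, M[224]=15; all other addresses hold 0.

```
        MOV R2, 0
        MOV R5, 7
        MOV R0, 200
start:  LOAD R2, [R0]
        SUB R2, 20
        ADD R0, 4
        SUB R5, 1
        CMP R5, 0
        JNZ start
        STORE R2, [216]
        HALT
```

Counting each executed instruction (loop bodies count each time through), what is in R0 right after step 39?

MOV R2, 0 → R2=0
MOV R5, 7 → R5=7
MOV R0, 200 → R0=200
LOAD R2, [R0] → R2=M[200]=16
SUB R2, 20 → R2=16-20=-4
ADD R0, 4 → R0=200+4=204
SUB R5, 1 → R5=7-1=6
CMP R5, 0  (cmp 6,0)
JNZ start: taken
LOAD R2, [R0] → R2=M[204]=7
SUB R2, 20 → R2=7-20=-13
ADD R0, 4 → R0=204+4=208
SUB R5, 1 → R5=6-1=5
CMP R5, 0  (cmp 5,0)
JNZ start: taken
LOAD R2, [R0] → R2=M[208]=5
SUB R2, 20 → R2=5-20=-15
ADD R0, 4 → R0=208+4=212
SUB R5, 1 → R5=5-1=4
CMP R5, 0  (cmp 4,0)
JNZ start: taken
LOAD R2, [R0] → R2=M[212]=29
SUB R2, 20 → R2=29-20=9
ADD R0, 4 → R0=212+4=216
SUB R5, 1 → R5=4-1=3
CMP R5, 0  (cmp 3,0)
JNZ start: taken
LOAD R2, [R0] → R2=M[216]=-8
SUB R2, 20 → R2=(-8)-20=-28
ADD R0, 4 → R0=216+4=220
SUB R5, 1 → R5=3-1=2
CMP R5, 0  (cmp 2,0)
JNZ start: taken
LOAD R2, [R0] → R2=M[220]=12
SUB R2, 20 → R2=12-20=-8
ADD R0, 4 → R0=220+4=224
SUB R5, 1 → R5=2-1=1
CMP R5, 0  (cmp 1,0)
JNZ start: taken
After step 39: R0 = 224.

224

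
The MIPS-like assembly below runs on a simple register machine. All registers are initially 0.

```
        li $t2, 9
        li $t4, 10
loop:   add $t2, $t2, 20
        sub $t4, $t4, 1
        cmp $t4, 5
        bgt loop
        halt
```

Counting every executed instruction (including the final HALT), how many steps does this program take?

li $t2, 9 → $t2=9
li $t4, 10 → $t4=10
add $t2, $t2, 20 → $t2=9+20=29
sub $t4, $t4, 1 → $t4=10-1=9
cmp $t4, 5  (cmp 9,5)
bgt loop: taken
add $t2, $t2, 20 → $t2=29+20=49
sub $t4, $t4, 1 → $t4=9-1=8
cmp $t4, 5  (cmp 8,5)
bgt loop: taken
add $t2, $t2, 20 → $t2=49+20=69
sub $t4, $t4, 1 → $t4=8-1=7
cmp $t4, 5  (cmp 7,5)
bgt loop: taken
add $t2, $t2, 20 → $t2=69+20=89
sub $t4, $t4, 1 → $t4=7-1=6
cmp $t4, 5  (cmp 6,5)
bgt loop: taken
add $t2, $t2, 20 → $t2=89+20=109
sub $t4, $t4, 1 → $t4=6-1=5
cmp $t4, 5  (cmp 5,5)
bgt loop: not taken
halt.
Total executed instructions: 23.

23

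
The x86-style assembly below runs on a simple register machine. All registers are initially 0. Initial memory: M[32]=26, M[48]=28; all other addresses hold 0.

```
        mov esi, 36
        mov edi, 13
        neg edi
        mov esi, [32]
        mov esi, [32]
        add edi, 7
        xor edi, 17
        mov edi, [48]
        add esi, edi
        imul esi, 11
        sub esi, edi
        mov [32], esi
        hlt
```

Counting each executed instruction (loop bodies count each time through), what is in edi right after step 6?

mov esi, 36 → esi=36
mov edi, 13 → edi=13
neg edi → edi=-(13)=-13
mov esi, [32] → esi=M[32]=26
mov esi, [32] → esi=M[32]=26
add edi, 7 → edi=(-13)+7=-6
After step 6: edi = -6.

-6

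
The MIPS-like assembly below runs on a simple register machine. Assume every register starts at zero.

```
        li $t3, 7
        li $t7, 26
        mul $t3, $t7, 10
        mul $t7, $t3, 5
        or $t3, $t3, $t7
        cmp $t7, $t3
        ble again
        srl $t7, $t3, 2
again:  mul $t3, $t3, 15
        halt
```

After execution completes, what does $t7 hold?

1300

$t3=7
$t7=26
$t3=26*10=260
$t7=260*5=1300
$t3=260|1300=1300
cmp $t7, $t3  (cmp 1300,1300)
ble again: taken
$t3=1300*15=19500
halt.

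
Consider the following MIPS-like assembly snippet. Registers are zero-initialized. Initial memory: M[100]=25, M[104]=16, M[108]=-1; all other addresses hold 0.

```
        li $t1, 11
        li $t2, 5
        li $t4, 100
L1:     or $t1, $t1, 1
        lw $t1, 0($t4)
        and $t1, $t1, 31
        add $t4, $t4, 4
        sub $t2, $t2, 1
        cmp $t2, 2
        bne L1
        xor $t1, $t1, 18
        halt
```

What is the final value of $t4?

112

after li $t1, 11: $t1=11
after li $t2, 5: $t2=5
after li $t4, 100: $t4=100
after or $t1, $t1, 1: $t1=11|1=11
after lw $t1, 0($t4): $t1=M[100]=25
after and $t1, $t1, 31: $t1=25&31=25
after add $t4, $t4, 4: $t4=100+4=104
after sub $t2, $t2, 1: $t2=5-1=4
cmp $t2, 2  (cmp 4,2)
bne L1: taken
after or $t1, $t1, 1: $t1=25|1=25
after lw $t1, 0($t4): $t1=M[104]=16
after and $t1, $t1, 31: $t1=16&31=16
after add $t4, $t4, 4: $t4=104+4=108
after sub $t2, $t2, 1: $t2=4-1=3
cmp $t2, 2  (cmp 3,2)
bne L1: taken
after or $t1, $t1, 1: $t1=16|1=17
after lw $t1, 0($t4): $t1=M[108]=-1
after and $t1, $t1, 31: $t1=(-1)&31=31
after add $t4, $t4, 4: $t4=108+4=112
after sub $t2, $t2, 1: $t2=3-1=2
cmp $t2, 2  (cmp 2,2)
bne L1: not taken
after xor $t1, $t1, 18: $t1=31^18=13
halt.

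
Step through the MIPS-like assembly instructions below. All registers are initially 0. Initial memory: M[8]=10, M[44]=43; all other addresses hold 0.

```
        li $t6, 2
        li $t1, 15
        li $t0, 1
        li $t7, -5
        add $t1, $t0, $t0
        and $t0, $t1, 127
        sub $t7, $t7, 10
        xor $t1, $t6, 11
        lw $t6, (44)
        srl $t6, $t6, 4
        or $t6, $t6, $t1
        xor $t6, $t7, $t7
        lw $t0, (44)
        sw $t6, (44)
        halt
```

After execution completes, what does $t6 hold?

0

li $t6, 2 → $t6=2
li $t1, 15 → $t1=15
li $t0, 1 → $t0=1
li $t7, -5 → $t7=-5
add $t1, $t0, $t0 → $t1=1+1=2
and $t0, $t1, 127 → $t0=2&127=2
sub $t7, $t7, 10 → $t7=(-5)-10=-15
xor $t1, $t6, 11 → $t1=2^11=9
lw $t6, (44) → $t6=M[44]=43
srl $t6, $t6, 4 → $t6=43>>4=2
or $t6, $t6, $t1 → $t6=2|9=11
xor $t6, $t7, $t7 → $t6=(-15)^(-15)=0
lw $t0, (44) → $t0=M[44]=43
sw $t6, (44) → M[44]=0
halt.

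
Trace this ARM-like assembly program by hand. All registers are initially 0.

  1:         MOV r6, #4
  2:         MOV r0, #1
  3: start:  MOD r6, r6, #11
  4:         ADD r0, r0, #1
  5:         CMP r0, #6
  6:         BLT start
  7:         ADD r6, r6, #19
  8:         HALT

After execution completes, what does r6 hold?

after MOV r6, #4: r6=4
after MOV r0, #1: r0=1
after MOD r6, r6, #11: r6=4%11=4
after ADD r0, r0, #1: r0=1+1=2
CMP r0, #6  (cmp 2,6)
BLT start: taken
after MOD r6, r6, #11: r6=4%11=4
after ADD r0, r0, #1: r0=2+1=3
CMP r0, #6  (cmp 3,6)
BLT start: taken
after MOD r6, r6, #11: r6=4%11=4
after ADD r0, r0, #1: r0=3+1=4
CMP r0, #6  (cmp 4,6)
BLT start: taken
after MOD r6, r6, #11: r6=4%11=4
after ADD r0, r0, #1: r0=4+1=5
CMP r0, #6  (cmp 5,6)
BLT start: taken
after MOD r6, r6, #11: r6=4%11=4
after ADD r0, r0, #1: r0=5+1=6
CMP r0, #6  (cmp 6,6)
BLT start: not taken
after ADD r6, r6, #19: r6=4+19=23
halt.

23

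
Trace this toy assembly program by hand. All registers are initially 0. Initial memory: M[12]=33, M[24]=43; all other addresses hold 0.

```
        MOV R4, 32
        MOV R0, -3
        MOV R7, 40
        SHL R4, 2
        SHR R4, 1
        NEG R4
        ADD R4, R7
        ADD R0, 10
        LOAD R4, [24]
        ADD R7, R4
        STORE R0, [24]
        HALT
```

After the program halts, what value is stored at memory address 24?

7

after MOV R4, 32: R4=32
after MOV R0, -3: R0=-3
after MOV R7, 40: R7=40
after SHL R4, 2: R4=32<<2=128
after SHR R4, 1: R4=128>>1=64
after NEG R4: R4=-(64)=-64
after ADD R4, R7: R4=(-64)+40=-24
after ADD R0, 10: R0=(-3)+10=7
after LOAD R4, [24]: R4=M[24]=43
after ADD R7, R4: R7=40+43=83
STORE R0, [24] → M[24]=7
halt.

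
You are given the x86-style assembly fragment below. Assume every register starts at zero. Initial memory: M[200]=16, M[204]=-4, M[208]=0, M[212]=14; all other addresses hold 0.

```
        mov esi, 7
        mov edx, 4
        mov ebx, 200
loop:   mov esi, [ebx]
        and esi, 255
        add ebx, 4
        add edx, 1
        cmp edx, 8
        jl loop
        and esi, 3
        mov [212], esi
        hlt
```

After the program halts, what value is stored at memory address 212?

esi=7
edx=4
ebx=200
esi=M[200]=16
esi=16&255=16
ebx=200+4=204
edx=4+1=5
cmp edx, 8  (cmp 5,8)
jl loop: taken
esi=M[204]=-4
esi=(-4)&255=252
ebx=204+4=208
edx=5+1=6
cmp edx, 8  (cmp 6,8)
jl loop: taken
esi=M[208]=0
esi=0&255=0
ebx=208+4=212
edx=6+1=7
cmp edx, 8  (cmp 7,8)
jl loop: taken
esi=M[212]=14
esi=14&255=14
ebx=212+4=216
edx=7+1=8
cmp edx, 8  (cmp 8,8)
jl loop: not taken
esi=14&3=2
mov [212], esi → M[212]=2
halt.

2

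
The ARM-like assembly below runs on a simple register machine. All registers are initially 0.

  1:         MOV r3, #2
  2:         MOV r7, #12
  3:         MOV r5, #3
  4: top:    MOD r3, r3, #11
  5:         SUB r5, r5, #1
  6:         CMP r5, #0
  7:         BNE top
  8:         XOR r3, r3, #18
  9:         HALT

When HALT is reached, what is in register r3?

MOV r3, #2 → r3=2
MOV r7, #12 → r7=12
MOV r5, #3 → r5=3
MOD r3, r3, #11 → r3=2%11=2
SUB r5, r5, #1 → r5=3-1=2
CMP r5, #0  (cmp 2,0)
BNE top: taken
MOD r3, r3, #11 → r3=2%11=2
SUB r5, r5, #1 → r5=2-1=1
CMP r5, #0  (cmp 1,0)
BNE top: taken
MOD r3, r3, #11 → r3=2%11=2
SUB r5, r5, #1 → r5=1-1=0
CMP r5, #0  (cmp 0,0)
BNE top: not taken
XOR r3, r3, #18 → r3=2^18=16
halt.

16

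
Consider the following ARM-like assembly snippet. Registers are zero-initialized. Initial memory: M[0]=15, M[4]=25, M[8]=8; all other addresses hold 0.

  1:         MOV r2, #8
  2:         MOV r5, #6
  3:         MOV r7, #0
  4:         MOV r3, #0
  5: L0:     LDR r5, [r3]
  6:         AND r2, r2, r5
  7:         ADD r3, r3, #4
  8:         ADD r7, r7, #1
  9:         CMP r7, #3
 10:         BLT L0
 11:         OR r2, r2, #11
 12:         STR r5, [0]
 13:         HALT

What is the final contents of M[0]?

MOV r2, #8 → r2=8
MOV r5, #6 → r5=6
MOV r7, #0 → r7=0
MOV r3, #0 → r3=0
LDR r5, [r3] → r5=M[0]=15
AND r2, r2, r5 → r2=8&15=8
ADD r3, r3, #4 → r3=0+4=4
ADD r7, r7, #1 → r7=0+1=1
CMP r7, #3  (cmp 1,3)
BLT L0: taken
LDR r5, [r3] → r5=M[4]=25
AND r2, r2, r5 → r2=8&25=8
ADD r3, r3, #4 → r3=4+4=8
ADD r7, r7, #1 → r7=1+1=2
CMP r7, #3  (cmp 2,3)
BLT L0: taken
LDR r5, [r3] → r5=M[8]=8
AND r2, r2, r5 → r2=8&8=8
ADD r3, r3, #4 → r3=8+4=12
ADD r7, r7, #1 → r7=2+1=3
CMP r7, #3  (cmp 3,3)
BLT L0: not taken
OR r2, r2, #11 → r2=8|11=11
STR r5, [0] → M[0]=8
halt.

8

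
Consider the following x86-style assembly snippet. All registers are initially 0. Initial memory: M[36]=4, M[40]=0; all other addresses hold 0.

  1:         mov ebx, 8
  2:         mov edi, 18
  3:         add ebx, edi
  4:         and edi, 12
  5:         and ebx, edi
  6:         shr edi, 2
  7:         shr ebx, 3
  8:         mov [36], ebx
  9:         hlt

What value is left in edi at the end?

0

mov ebx, 8 → ebx=8
mov edi, 18 → edi=18
add ebx, edi → ebx=8+18=26
and edi, 12 → edi=18&12=0
and ebx, edi → ebx=26&0=0
shr edi, 2 → edi=0>>2=0
shr ebx, 3 → ebx=0>>3=0
mov [36], ebx → M[36]=0
halt.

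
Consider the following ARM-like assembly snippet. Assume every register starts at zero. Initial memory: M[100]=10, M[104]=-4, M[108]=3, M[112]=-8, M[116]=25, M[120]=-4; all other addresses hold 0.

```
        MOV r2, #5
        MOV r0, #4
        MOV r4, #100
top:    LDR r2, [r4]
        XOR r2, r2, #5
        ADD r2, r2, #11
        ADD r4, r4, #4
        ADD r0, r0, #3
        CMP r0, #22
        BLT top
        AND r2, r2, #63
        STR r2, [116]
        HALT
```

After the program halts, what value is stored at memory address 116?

4

after MOV r2, #5: r2=5
after MOV r0, #4: r0=4
after MOV r4, #100: r4=100
after LDR r2, [r4]: r2=M[100]=10
after XOR r2, r2, #5: r2=10^5=15
after ADD r2, r2, #11: r2=15+11=26
after ADD r4, r4, #4: r4=100+4=104
after ADD r0, r0, #3: r0=4+3=7
CMP r0, #22  (cmp 7,22)
BLT top: taken
after LDR r2, [r4]: r2=M[104]=-4
after XOR r2, r2, #5: r2=(-4)^5=-7
after ADD r2, r2, #11: r2=(-7)+11=4
after ADD r4, r4, #4: r4=104+4=108
after ADD r0, r0, #3: r0=7+3=10
CMP r0, #22  (cmp 10,22)
BLT top: taken
after LDR r2, [r4]: r2=M[108]=3
after XOR r2, r2, #5: r2=3^5=6
after ADD r2, r2, #11: r2=6+11=17
after ADD r4, r4, #4: r4=108+4=112
after ADD r0, r0, #3: r0=10+3=13
CMP r0, #22  (cmp 13,22)
BLT top: taken
after LDR r2, [r4]: r2=M[112]=-8
after XOR r2, r2, #5: r2=(-8)^5=-3
after ADD r2, r2, #11: r2=(-3)+11=8
after ADD r4, r4, #4: r4=112+4=116
after ADD r0, r0, #3: r0=13+3=16
CMP r0, #22  (cmp 16,22)
BLT top: taken
after LDR r2, [r4]: r2=M[116]=25
after XOR r2, r2, #5: r2=25^5=28
after ADD r2, r2, #11: r2=28+11=39
after ADD r4, r4, #4: r4=116+4=120
after ADD r0, r0, #3: r0=16+3=19
CMP r0, #22  (cmp 19,22)
BLT top: taken
after LDR r2, [r4]: r2=M[120]=-4
after XOR r2, r2, #5: r2=(-4)^5=-7
after ADD r2, r2, #11: r2=(-7)+11=4
after ADD r4, r4, #4: r4=120+4=124
after ADD r0, r0, #3: r0=19+3=22
CMP r0, #22  (cmp 22,22)
BLT top: not taken
after AND r2, r2, #63: r2=4&63=4
STR r2, [116] → M[116]=4
halt.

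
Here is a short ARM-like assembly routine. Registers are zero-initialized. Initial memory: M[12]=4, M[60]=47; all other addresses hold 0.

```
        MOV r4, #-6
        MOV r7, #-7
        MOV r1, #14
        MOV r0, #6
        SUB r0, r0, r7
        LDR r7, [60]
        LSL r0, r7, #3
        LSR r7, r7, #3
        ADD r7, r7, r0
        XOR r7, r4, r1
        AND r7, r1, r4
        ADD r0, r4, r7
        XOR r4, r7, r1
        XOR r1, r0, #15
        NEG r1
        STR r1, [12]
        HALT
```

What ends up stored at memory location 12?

-11

r4=-6
r7=-7
r1=14
r0=6
r0=6-(-7)=13
r7=M[60]=47
r0=47<<3=376
r7=47>>3=5
r7=5+376=381
r7=(-6)^14=-12
r7=14&(-6)=10
r0=(-6)+10=4
r4=10^14=4
r1=4^15=11
r1=-(11)=-11
STR r1, [12] → M[12]=-11
halt.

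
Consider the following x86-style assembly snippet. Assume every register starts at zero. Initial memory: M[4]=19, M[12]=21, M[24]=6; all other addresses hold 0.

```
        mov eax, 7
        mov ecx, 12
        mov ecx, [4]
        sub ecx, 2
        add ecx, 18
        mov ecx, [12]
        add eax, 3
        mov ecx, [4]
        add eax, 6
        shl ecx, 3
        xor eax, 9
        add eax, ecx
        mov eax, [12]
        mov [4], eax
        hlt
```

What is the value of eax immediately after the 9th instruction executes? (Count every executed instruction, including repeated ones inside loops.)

16

eax=7
ecx=12
ecx=M[4]=19
ecx=19-2=17
ecx=17+18=35
ecx=M[12]=21
eax=7+3=10
ecx=M[4]=19
eax=10+6=16
After step 9: eax = 16.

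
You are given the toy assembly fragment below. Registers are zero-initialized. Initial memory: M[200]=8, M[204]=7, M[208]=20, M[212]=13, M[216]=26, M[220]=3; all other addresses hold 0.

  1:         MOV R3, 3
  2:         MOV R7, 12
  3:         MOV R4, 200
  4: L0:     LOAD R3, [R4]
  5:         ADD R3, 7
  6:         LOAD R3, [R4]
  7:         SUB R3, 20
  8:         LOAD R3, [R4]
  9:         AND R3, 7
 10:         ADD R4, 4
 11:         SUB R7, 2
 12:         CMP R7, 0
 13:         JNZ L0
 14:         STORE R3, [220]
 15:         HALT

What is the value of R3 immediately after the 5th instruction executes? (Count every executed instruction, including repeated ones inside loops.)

after MOV R3, 3: R3=3
after MOV R7, 12: R7=12
after MOV R4, 200: R4=200
after LOAD R3, [R4]: R3=M[200]=8
after ADD R3, 7: R3=8+7=15
After step 5: R3 = 15.

15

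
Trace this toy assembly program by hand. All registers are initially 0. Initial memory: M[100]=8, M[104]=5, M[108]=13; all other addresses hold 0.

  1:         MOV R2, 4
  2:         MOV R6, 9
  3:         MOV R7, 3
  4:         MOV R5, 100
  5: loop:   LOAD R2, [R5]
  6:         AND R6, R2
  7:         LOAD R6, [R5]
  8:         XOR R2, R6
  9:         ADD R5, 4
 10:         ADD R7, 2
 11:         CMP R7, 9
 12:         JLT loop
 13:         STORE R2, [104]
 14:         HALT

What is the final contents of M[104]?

0

R2=4
R6=9
R7=3
R5=100
R2=M[100]=8
R6=9&8=8
R6=M[100]=8
R2=8^8=0
R5=100+4=104
R7=3+2=5
CMP R7, 9  (cmp 5,9)
JLT loop: taken
R2=M[104]=5
R6=8&5=0
R6=M[104]=5
R2=5^5=0
R5=104+4=108
R7=5+2=7
CMP R7, 9  (cmp 7,9)
JLT loop: taken
R2=M[108]=13
R6=5&13=5
R6=M[108]=13
R2=13^13=0
R5=108+4=112
R7=7+2=9
CMP R7, 9  (cmp 9,9)
JLT loop: not taken
STORE R2, [104] → M[104]=0
halt.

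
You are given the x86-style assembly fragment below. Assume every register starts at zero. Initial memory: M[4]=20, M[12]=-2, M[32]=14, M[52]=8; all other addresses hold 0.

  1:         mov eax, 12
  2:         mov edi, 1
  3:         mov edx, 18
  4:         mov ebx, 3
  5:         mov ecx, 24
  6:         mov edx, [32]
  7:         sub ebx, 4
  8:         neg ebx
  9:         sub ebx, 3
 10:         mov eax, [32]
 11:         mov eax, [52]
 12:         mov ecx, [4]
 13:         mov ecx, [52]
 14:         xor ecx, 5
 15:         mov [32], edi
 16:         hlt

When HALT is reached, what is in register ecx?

13

after mov eax, 12: eax=12
after mov edi, 1: edi=1
after mov edx, 18: edx=18
after mov ebx, 3: ebx=3
after mov ecx, 24: ecx=24
after mov edx, [32]: edx=M[32]=14
after sub ebx, 4: ebx=3-4=-1
after neg ebx: ebx=-(-1)=1
after sub ebx, 3: ebx=1-3=-2
after mov eax, [32]: eax=M[32]=14
after mov eax, [52]: eax=M[52]=8
after mov ecx, [4]: ecx=M[4]=20
after mov ecx, [52]: ecx=M[52]=8
after xor ecx, 5: ecx=8^5=13
mov [32], edi → M[32]=1
halt.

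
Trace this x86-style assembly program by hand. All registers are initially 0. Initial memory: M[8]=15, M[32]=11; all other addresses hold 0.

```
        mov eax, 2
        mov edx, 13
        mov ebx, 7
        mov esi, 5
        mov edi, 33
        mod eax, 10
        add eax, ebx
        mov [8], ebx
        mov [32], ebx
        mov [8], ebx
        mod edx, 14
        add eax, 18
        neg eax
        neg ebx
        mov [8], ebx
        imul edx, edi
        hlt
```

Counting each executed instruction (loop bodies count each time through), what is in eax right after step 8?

eax=2
edx=13
ebx=7
esi=5
edi=33
eax=2%10=2
eax=2+7=9
mov [8], ebx → M[8]=7
After step 8: eax = 9.

9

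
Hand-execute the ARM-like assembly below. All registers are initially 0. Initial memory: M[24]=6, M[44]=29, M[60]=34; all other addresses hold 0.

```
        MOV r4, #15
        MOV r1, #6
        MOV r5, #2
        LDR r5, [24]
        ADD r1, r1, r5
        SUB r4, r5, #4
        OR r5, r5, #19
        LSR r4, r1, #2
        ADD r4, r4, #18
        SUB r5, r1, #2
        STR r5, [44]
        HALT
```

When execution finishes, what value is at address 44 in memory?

after MOV r4, #15: r4=15
after MOV r1, #6: r1=6
after MOV r5, #2: r5=2
after LDR r5, [24]: r5=M[24]=6
after ADD r1, r1, r5: r1=6+6=12
after SUB r4, r5, #4: r4=6-4=2
after OR r5, r5, #19: r5=6|19=23
after LSR r4, r1, #2: r4=12>>2=3
after ADD r4, r4, #18: r4=3+18=21
after SUB r5, r1, #2: r5=12-2=10
STR r5, [44] → M[44]=10
halt.

10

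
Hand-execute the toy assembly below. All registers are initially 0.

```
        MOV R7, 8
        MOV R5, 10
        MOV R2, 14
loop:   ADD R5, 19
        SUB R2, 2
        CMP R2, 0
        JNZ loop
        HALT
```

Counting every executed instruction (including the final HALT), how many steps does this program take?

R7=8
R5=10
R2=14
R5=10+19=29
R2=14-2=12
CMP R2, 0  (cmp 12,0)
JNZ loop: taken
R5=29+19=48
R2=12-2=10
CMP R2, 0  (cmp 10,0)
JNZ loop: taken
R5=48+19=67
R2=10-2=8
CMP R2, 0  (cmp 8,0)
JNZ loop: taken
R5=67+19=86
R2=8-2=6
CMP R2, 0  (cmp 6,0)
JNZ loop: taken
R5=86+19=105
R2=6-2=4
CMP R2, 0  (cmp 4,0)
JNZ loop: taken
R5=105+19=124
R2=4-2=2
CMP R2, 0  (cmp 2,0)
JNZ loop: taken
R5=124+19=143
R2=2-2=0
CMP R2, 0  (cmp 0,0)
JNZ loop: not taken
halt.
Total executed instructions: 32.

32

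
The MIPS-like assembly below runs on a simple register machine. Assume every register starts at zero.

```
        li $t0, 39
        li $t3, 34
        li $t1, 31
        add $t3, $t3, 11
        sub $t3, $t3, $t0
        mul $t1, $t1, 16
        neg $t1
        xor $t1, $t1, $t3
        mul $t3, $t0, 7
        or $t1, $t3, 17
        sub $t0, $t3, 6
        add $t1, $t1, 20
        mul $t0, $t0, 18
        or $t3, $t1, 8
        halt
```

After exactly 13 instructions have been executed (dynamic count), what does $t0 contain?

$t0=39
$t3=34
$t1=31
$t3=34+11=45
$t3=45-39=6
$t1=31*16=496
$t1=-(496)=-496
$t1=(-496)^6=-490
$t3=39*7=273
$t1=273|17=273
$t0=273-6=267
$t1=273+20=293
$t0=267*18=4806
After step 13: $t0 = 4806.

4806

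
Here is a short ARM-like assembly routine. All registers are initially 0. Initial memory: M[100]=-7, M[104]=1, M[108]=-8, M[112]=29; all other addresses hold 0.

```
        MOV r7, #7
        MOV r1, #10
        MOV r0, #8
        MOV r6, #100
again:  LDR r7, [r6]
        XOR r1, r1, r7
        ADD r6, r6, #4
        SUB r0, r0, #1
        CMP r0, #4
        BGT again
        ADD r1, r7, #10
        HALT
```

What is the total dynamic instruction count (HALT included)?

30

MOV r7, #7 → r7=7
MOV r1, #10 → r1=10
MOV r0, #8 → r0=8
MOV r6, #100 → r6=100
LDR r7, [r6] → r7=M[100]=-7
XOR r1, r1, r7 → r1=10^(-7)=-13
ADD r6, r6, #4 → r6=100+4=104
SUB r0, r0, #1 → r0=8-1=7
CMP r0, #4  (cmp 7,4)
BGT again: taken
LDR r7, [r6] → r7=M[104]=1
XOR r1, r1, r7 → r1=(-13)^1=-14
ADD r6, r6, #4 → r6=104+4=108
SUB r0, r0, #1 → r0=7-1=6
CMP r0, #4  (cmp 6,4)
BGT again: taken
LDR r7, [r6] → r7=M[108]=-8
XOR r1, r1, r7 → r1=(-14)^(-8)=10
ADD r6, r6, #4 → r6=108+4=112
SUB r0, r0, #1 → r0=6-1=5
CMP r0, #4  (cmp 5,4)
BGT again: taken
LDR r7, [r6] → r7=M[112]=29
XOR r1, r1, r7 → r1=10^29=23
ADD r6, r6, #4 → r6=112+4=116
SUB r0, r0, #1 → r0=5-1=4
CMP r0, #4  (cmp 4,4)
BGT again: not taken
ADD r1, r7, #10 → r1=29+10=39
halt.
Total executed instructions: 30.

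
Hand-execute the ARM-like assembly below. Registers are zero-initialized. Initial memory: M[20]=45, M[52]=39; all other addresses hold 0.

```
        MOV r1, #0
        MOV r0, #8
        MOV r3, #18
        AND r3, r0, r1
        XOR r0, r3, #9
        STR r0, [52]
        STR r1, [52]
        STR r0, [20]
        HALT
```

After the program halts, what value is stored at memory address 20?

9

r1=0
r0=8
r3=18
r3=8&0=0
r0=0^9=9
STR r0, [52] → M[52]=9
STR r1, [52] → M[52]=0
STR r0, [20] → M[20]=9
halt.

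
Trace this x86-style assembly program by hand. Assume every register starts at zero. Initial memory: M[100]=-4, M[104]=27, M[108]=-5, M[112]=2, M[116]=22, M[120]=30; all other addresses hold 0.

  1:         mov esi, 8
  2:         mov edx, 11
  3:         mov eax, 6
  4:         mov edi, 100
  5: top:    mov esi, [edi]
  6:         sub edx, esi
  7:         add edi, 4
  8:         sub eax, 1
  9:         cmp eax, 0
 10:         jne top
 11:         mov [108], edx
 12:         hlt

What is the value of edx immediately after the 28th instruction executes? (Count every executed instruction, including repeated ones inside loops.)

-9

after mov esi, 8: esi=8
after mov edx, 11: edx=11
after mov eax, 6: eax=6
after mov edi, 100: edi=100
after mov esi, [edi]: esi=M[100]=-4
after sub edx, esi: edx=11-(-4)=15
after add edi, 4: edi=100+4=104
after sub eax, 1: eax=6-1=5
cmp eax, 0  (cmp 5,0)
jne top: taken
after mov esi, [edi]: esi=M[104]=27
after sub edx, esi: edx=15-27=-12
after add edi, 4: edi=104+4=108
after sub eax, 1: eax=5-1=4
cmp eax, 0  (cmp 4,0)
jne top: taken
after mov esi, [edi]: esi=M[108]=-5
after sub edx, esi: edx=(-12)-(-5)=-7
after add edi, 4: edi=108+4=112
after sub eax, 1: eax=4-1=3
cmp eax, 0  (cmp 3,0)
jne top: taken
after mov esi, [edi]: esi=M[112]=2
after sub edx, esi: edx=(-7)-2=-9
after add edi, 4: edi=112+4=116
after sub eax, 1: eax=3-1=2
cmp eax, 0  (cmp 2,0)
jne top: taken
After step 28: edx = -9.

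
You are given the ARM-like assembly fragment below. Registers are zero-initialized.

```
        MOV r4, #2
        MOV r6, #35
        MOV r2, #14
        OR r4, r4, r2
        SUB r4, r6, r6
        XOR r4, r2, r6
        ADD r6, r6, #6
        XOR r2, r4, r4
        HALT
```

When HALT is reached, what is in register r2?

MOV r4, #2 → r4=2
MOV r6, #35 → r6=35
MOV r2, #14 → r2=14
OR r4, r4, r2 → r4=2|14=14
SUB r4, r6, r6 → r4=35-35=0
XOR r4, r2, r6 → r4=14^35=45
ADD r6, r6, #6 → r6=35+6=41
XOR r2, r4, r4 → r2=45^45=0
halt.

0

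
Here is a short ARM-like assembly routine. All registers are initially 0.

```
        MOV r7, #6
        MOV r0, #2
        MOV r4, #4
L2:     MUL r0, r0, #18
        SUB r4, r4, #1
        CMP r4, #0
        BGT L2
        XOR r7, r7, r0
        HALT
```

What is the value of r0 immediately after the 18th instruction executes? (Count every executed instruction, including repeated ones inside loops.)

209952

r7=6
r0=2
r4=4
r0=2*18=36
r4=4-1=3
CMP r4, #0  (cmp 3,0)
BGT L2: taken
r0=36*18=648
r4=3-1=2
CMP r4, #0  (cmp 2,0)
BGT L2: taken
r0=648*18=11664
r4=2-1=1
CMP r4, #0  (cmp 1,0)
BGT L2: taken
r0=11664*18=209952
r4=1-1=0
CMP r4, #0  (cmp 0,0)
After step 18: r0 = 209952.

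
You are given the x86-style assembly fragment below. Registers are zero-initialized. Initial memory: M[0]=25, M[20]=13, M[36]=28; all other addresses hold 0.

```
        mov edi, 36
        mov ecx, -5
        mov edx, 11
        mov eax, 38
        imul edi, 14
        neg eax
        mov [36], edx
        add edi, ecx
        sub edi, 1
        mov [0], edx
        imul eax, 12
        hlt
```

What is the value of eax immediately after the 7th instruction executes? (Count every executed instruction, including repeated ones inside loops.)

after mov edi, 36: edi=36
after mov ecx, -5: ecx=-5
after mov edx, 11: edx=11
after mov eax, 38: eax=38
after imul edi, 14: edi=36*14=504
after neg eax: eax=-(38)=-38
mov [36], edx → M[36]=11
After step 7: eax = -38.

-38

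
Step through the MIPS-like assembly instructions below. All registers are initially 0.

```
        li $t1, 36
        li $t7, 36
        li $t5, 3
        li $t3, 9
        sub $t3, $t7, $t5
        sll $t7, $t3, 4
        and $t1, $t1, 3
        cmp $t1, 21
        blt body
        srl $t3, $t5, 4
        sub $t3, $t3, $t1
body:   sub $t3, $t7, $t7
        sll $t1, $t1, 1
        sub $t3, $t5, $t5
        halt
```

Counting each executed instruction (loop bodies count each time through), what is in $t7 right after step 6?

528

after li $t1, 36: $t1=36
after li $t7, 36: $t7=36
after li $t5, 3: $t5=3
after li $t3, 9: $t3=9
after sub $t3, $t7, $t5: $t3=36-3=33
after sll $t7, $t3, 4: $t7=33<<4=528
After step 6: $t7 = 528.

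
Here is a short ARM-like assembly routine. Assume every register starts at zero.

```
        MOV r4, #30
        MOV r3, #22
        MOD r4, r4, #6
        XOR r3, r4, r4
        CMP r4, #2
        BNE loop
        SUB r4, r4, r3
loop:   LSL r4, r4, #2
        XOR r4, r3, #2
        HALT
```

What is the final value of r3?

r4=30
r3=22
r4=30%6=0
r3=0^0=0
CMP r4, #2  (cmp 0,2)
BNE loop: taken
r4=0<<2=0
r4=0^2=2
halt.

0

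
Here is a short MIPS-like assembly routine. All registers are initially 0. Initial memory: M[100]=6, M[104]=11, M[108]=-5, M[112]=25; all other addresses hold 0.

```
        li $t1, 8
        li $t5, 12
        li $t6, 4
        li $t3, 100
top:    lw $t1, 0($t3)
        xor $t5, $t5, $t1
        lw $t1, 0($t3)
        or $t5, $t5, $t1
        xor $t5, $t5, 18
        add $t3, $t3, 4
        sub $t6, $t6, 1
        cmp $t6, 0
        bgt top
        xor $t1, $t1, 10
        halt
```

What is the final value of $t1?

li $t1, 8 → $t1=8
li $t5, 12 → $t5=12
li $t6, 4 → $t6=4
li $t3, 100 → $t3=100
lw $t1, 0($t3) → $t1=M[100]=6
xor $t5, $t5, $t1 → $t5=12^6=10
lw $t1, 0($t3) → $t1=M[100]=6
or $t5, $t5, $t1 → $t5=10|6=14
xor $t5, $t5, 18 → $t5=14^18=28
add $t3, $t3, 4 → $t3=100+4=104
sub $t6, $t6, 1 → $t6=4-1=3
cmp $t6, 0  (cmp 3,0)
bgt top: taken
lw $t1, 0($t3) → $t1=M[104]=11
xor $t5, $t5, $t1 → $t5=28^11=23
lw $t1, 0($t3) → $t1=M[104]=11
or $t5, $t5, $t1 → $t5=23|11=31
xor $t5, $t5, 18 → $t5=31^18=13
add $t3, $t3, 4 → $t3=104+4=108
sub $t6, $t6, 1 → $t6=3-1=2
cmp $t6, 0  (cmp 2,0)
bgt top: taken
lw $t1, 0($t3) → $t1=M[108]=-5
xor $t5, $t5, $t1 → $t5=13^(-5)=-10
lw $t1, 0($t3) → $t1=M[108]=-5
or $t5, $t5, $t1 → $t5=(-10)|(-5)=-1
xor $t5, $t5, 18 → $t5=(-1)^18=-19
add $t3, $t3, 4 → $t3=108+4=112
sub $t6, $t6, 1 → $t6=2-1=1
cmp $t6, 0  (cmp 1,0)
bgt top: taken
lw $t1, 0($t3) → $t1=M[112]=25
xor $t5, $t5, $t1 → $t5=(-19)^25=-12
lw $t1, 0($t3) → $t1=M[112]=25
or $t5, $t5, $t1 → $t5=(-12)|25=-3
xor $t5, $t5, 18 → $t5=(-3)^18=-17
add $t3, $t3, 4 → $t3=112+4=116
sub $t6, $t6, 1 → $t6=1-1=0
cmp $t6, 0  (cmp 0,0)
bgt top: not taken
xor $t1, $t1, 10 → $t1=25^10=19
halt.

19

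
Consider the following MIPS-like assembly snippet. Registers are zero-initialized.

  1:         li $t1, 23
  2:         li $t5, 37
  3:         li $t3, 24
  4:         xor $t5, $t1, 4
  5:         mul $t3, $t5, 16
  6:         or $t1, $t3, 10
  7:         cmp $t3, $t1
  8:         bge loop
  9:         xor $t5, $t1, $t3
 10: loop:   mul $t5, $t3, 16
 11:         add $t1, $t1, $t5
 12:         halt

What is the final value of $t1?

li $t1, 23 → $t1=23
li $t5, 37 → $t5=37
li $t3, 24 → $t3=24
xor $t5, $t1, 4 → $t5=23^4=19
mul $t3, $t5, 16 → $t3=19*16=304
or $t1, $t3, 10 → $t1=304|10=314
cmp $t3, $t1  (cmp 304,314)
bge loop: not taken
xor $t5, $t1, $t3 → $t5=314^304=10
mul $t5, $t3, 16 → $t5=304*16=4864
add $t1, $t1, $t5 → $t1=314+4864=5178
halt.

5178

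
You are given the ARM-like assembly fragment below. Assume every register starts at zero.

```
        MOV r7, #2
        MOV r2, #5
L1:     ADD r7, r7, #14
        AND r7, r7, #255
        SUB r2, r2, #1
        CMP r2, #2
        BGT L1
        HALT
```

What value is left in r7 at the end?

MOV r7, #2 → r7=2
MOV r2, #5 → r2=5
ADD r7, r7, #14 → r7=2+14=16
AND r7, r7, #255 → r7=16&255=16
SUB r2, r2, #1 → r2=5-1=4
CMP r2, #2  (cmp 4,2)
BGT L1: taken
ADD r7, r7, #14 → r7=16+14=30
AND r7, r7, #255 → r7=30&255=30
SUB r2, r2, #1 → r2=4-1=3
CMP r2, #2  (cmp 3,2)
BGT L1: taken
ADD r7, r7, #14 → r7=30+14=44
AND r7, r7, #255 → r7=44&255=44
SUB r2, r2, #1 → r2=3-1=2
CMP r2, #2  (cmp 2,2)
BGT L1: not taken
halt.

44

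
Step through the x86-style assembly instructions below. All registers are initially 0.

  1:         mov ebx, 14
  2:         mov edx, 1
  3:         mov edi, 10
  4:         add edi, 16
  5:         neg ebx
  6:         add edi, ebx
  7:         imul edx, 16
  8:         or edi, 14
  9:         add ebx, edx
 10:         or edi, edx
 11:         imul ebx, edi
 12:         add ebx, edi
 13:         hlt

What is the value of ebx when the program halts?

90

mov ebx, 14 → ebx=14
mov edx, 1 → edx=1
mov edi, 10 → edi=10
add edi, 16 → edi=10+16=26
neg ebx → ebx=-(14)=-14
add edi, ebx → edi=26+(-14)=12
imul edx, 16 → edx=1*16=16
or edi, 14 → edi=12|14=14
add ebx, edx → ebx=(-14)+16=2
or edi, edx → edi=14|16=30
imul ebx, edi → ebx=2*30=60
add ebx, edi → ebx=60+30=90
halt.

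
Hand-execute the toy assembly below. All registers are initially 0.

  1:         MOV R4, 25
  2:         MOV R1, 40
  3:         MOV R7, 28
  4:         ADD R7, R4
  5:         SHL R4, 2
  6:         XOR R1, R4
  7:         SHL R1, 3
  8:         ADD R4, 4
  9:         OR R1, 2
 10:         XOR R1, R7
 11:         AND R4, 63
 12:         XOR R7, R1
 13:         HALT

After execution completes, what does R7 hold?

610

after MOV R4, 25: R4=25
after MOV R1, 40: R1=40
after MOV R7, 28: R7=28
after ADD R7, R4: R7=28+25=53
after SHL R4, 2: R4=25<<2=100
after XOR R1, R4: R1=40^100=76
after SHL R1, 3: R1=76<<3=608
after ADD R4, 4: R4=100+4=104
after OR R1, 2: R1=608|2=610
after XOR R1, R7: R1=610^53=599
after AND R4, 63: R4=104&63=40
after XOR R7, R1: R7=53^599=610
halt.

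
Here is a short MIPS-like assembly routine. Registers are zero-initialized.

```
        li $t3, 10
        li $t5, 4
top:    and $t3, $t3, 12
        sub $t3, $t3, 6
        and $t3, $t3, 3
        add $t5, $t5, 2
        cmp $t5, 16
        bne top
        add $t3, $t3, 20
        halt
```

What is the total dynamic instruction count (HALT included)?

li $t3, 10 → $t3=10
li $t5, 4 → $t5=4
and $t3, $t3, 12 → $t3=10&12=8
sub $t3, $t3, 6 → $t3=8-6=2
and $t3, $t3, 3 → $t3=2&3=2
add $t5, $t5, 2 → $t5=4+2=6
cmp $t5, 16  (cmp 6,16)
bne top: taken
and $t3, $t3, 12 → $t3=2&12=0
sub $t3, $t3, 6 → $t3=0-6=-6
and $t3, $t3, 3 → $t3=(-6)&3=2
add $t5, $t5, 2 → $t5=6+2=8
cmp $t5, 16  (cmp 8,16)
bne top: taken
and $t3, $t3, 12 → $t3=2&12=0
sub $t3, $t3, 6 → $t3=0-6=-6
and $t3, $t3, 3 → $t3=(-6)&3=2
add $t5, $t5, 2 → $t5=8+2=10
cmp $t5, 16  (cmp 10,16)
bne top: taken
and $t3, $t3, 12 → $t3=2&12=0
sub $t3, $t3, 6 → $t3=0-6=-6
and $t3, $t3, 3 → $t3=(-6)&3=2
add $t5, $t5, 2 → $t5=10+2=12
cmp $t5, 16  (cmp 12,16)
bne top: taken
and $t3, $t3, 12 → $t3=2&12=0
sub $t3, $t3, 6 → $t3=0-6=-6
and $t3, $t3, 3 → $t3=(-6)&3=2
add $t5, $t5, 2 → $t5=12+2=14
cmp $t5, 16  (cmp 14,16)
bne top: taken
and $t3, $t3, 12 → $t3=2&12=0
sub $t3, $t3, 6 → $t3=0-6=-6
and $t3, $t3, 3 → $t3=(-6)&3=2
add $t5, $t5, 2 → $t5=14+2=16
cmp $t5, 16  (cmp 16,16)
bne top: not taken
add $t3, $t3, 20 → $t3=2+20=22
halt.
Total executed instructions: 40.

40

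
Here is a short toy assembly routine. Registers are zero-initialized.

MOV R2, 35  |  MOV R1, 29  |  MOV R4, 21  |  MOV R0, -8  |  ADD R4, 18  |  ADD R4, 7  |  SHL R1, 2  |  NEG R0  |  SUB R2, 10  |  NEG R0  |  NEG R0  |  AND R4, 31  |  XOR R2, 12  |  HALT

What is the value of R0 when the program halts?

8

R2=35
R1=29
R4=21
R0=-8
R4=21+18=39
R4=39+7=46
R1=29<<2=116
R0=-(-8)=8
R2=35-10=25
R0=-(8)=-8
R0=-(-8)=8
R4=46&31=14
R2=25^12=21
halt.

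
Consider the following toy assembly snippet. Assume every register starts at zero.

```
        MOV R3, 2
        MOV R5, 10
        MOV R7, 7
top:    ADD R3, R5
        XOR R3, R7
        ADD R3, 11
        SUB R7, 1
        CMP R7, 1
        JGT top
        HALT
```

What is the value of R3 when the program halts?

R3=2
R5=10
R7=7
R3=2+10=12
R3=12^7=11
R3=11+11=22
R7=7-1=6
CMP R7, 1  (cmp 6,1)
JGT top: taken
R3=22+10=32
R3=32^6=38
R3=38+11=49
R7=6-1=5
CMP R7, 1  (cmp 5,1)
JGT top: taken
R3=49+10=59
R3=59^5=62
R3=62+11=73
R7=5-1=4
CMP R7, 1  (cmp 4,1)
JGT top: taken
R3=73+10=83
R3=83^4=87
R3=87+11=98
R7=4-1=3
CMP R7, 1  (cmp 3,1)
JGT top: taken
R3=98+10=108
R3=108^3=111
R3=111+11=122
R7=3-1=2
CMP R7, 1  (cmp 2,1)
JGT top: taken
R3=122+10=132
R3=132^2=134
R3=134+11=145
R7=2-1=1
CMP R7, 1  (cmp 1,1)
JGT top: not taken
halt.

145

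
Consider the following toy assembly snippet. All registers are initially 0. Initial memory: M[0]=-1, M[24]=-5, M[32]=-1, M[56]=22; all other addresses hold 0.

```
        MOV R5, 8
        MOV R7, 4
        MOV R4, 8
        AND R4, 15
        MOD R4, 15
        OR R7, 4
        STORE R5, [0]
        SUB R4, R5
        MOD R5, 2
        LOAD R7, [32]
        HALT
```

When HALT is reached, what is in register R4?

0

after MOV R5, 8: R5=8
after MOV R7, 4: R7=4
after MOV R4, 8: R4=8
after AND R4, 15: R4=8&15=8
after MOD R4, 15: R4=8%15=8
after OR R7, 4: R7=4|4=4
STORE R5, [0] → M[0]=8
after SUB R4, R5: R4=8-8=0
after MOD R5, 2: R5=8%2=0
after LOAD R7, [32]: R7=M[32]=-1
halt.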